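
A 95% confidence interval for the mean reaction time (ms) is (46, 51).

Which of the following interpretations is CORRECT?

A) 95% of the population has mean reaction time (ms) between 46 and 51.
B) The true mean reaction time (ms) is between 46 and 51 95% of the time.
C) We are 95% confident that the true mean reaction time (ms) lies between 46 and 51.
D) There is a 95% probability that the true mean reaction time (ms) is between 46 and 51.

A confidence interval represents our confidence in the procedure, not a probability statement about the parameter.

Key concept: If we repeated this sampling process many times and computed a 95% CI each time, about 95% of those intervals would contain the true population parameter.

For this specific interval (46, 51):
- Midpoint (point estimate): 48.5
- Margin of error: 2.5

The correct interpretation is the one stating confidence that the true parameter lies in the interval — option C.

C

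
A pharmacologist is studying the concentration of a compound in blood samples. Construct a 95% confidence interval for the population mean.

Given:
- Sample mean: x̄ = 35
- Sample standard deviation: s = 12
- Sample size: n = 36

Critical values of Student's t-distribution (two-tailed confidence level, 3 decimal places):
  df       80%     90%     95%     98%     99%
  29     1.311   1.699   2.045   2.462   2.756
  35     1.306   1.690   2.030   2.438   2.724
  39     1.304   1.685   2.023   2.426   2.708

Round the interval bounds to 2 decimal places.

The population standard deviation σ is unknown (only the sample standard deviation s is given), so use a t-interval with df = n - 1 = 36 - 1 = 35.

For 95% confidence with df = 35, t* = 2.030 (from t-table)

Standard error: SE = s/√n = 12/√36 = 2.000000

Margin of error: E = t* × SE = 2.030 × 2.000000 = 4.0600

T-interval: x̄ ± E = 35 ± 4.0600 = (30.9400, 39.0600)

Rounded to 2 decimal places:

(30.94, 39.06)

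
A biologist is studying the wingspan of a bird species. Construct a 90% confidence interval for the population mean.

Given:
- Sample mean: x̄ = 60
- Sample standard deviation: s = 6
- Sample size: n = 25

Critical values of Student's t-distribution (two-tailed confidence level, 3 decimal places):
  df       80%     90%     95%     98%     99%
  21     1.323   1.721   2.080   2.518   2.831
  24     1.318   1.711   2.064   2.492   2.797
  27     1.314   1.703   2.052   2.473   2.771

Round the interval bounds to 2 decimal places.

The population standard deviation σ is unknown (only the sample standard deviation s is given), so use a t-interval with df = n - 1 = 25 - 1 = 24.

For 90% confidence with df = 24, t* = 1.711 (from t-table)

Standard error: SE = s/√n = 6/√25 = 1.200000

Margin of error: E = t* × SE = 1.711 × 1.200000 = 2.0532

T-interval: x̄ ± E = 60 ± 2.0532 = (57.9468, 62.0532)

Rounded to 2 decimal places:

(57.95, 62.05)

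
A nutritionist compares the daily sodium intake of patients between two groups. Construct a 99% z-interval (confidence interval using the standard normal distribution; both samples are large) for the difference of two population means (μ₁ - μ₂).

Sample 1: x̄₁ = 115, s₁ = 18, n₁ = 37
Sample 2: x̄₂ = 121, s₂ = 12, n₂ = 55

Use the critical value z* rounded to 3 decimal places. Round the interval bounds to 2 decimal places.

Both samples are large (n₁ = 37 ≥ 30, n₂ = 55 ≥ 30), so a z-interval for the difference of means applies.

Point estimate: x̄₁ - x̄₂ = 115 - 121 = -6

Standard error: SE = √(s₁²/n₁ + s₂²/n₂)
= √(18²/37 + 12²/55)
= √(8.756757 + 2.618182)
= 3.372675

For 99% confidence, z* = 2.576 (from standard normal table)
Margin of error: E = z* × SE = 2.576 × 3.372675 = 8.6880

Z-interval: (x̄₁ - x̄₂) ± E = -6 ± 8.6880 = (-14.6880, 2.6880)

Rounded to 2 decimal places:

(-14.69, 2.69)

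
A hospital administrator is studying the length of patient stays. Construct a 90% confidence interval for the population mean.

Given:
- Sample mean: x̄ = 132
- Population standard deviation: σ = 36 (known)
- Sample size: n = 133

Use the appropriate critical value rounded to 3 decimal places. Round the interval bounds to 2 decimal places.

The population standard deviation σ is known, so use a z-interval (standard normal critical value).

For 90% confidence, z* = 1.645 (from standard normal table)

Standard error: SE = σ/√n = 36/√133 = 3.1215959

Margin of error: E = z* × SE = 1.645 × 3.1215959 = 5.13503

Z-interval: x̄ ± E = 132 ± 5.13503 = (126.86497, 137.13503)

Rounded to 2 decimal places:

(126.86, 137.14)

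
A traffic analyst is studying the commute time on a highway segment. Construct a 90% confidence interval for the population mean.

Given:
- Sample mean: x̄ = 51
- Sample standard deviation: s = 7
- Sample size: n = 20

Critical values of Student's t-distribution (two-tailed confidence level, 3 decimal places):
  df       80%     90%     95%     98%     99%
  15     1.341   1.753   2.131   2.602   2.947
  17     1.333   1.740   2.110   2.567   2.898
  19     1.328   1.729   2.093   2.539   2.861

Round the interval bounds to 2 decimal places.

The population standard deviation σ is unknown (only the sample standard deviation s is given), so use a t-interval with df = n - 1 = 20 - 1 = 19.

For 90% confidence with df = 19, t* = 1.729 (from t-table)

Standard error: SE = s/√n = 7/√20 = 1.565248

Margin of error: E = t* × SE = 1.729 × 1.565248 = 2.7063

T-interval: x̄ ± E = 51 ± 2.7063 = (48.2937, 53.7063)

Rounded to 2 decimal places:

(48.29, 53.71)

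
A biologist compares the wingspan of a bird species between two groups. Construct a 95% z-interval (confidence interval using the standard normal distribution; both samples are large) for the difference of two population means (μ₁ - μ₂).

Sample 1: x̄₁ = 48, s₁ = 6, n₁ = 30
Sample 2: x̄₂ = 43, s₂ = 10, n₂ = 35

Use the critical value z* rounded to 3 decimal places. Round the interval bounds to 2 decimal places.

Both samples are large (n₁ = 30 ≥ 30, n₂ = 35 ≥ 30), so a z-interval for the difference of means applies.

Point estimate: x̄₁ - x̄₂ = 48 - 43 = 5

Standard error: SE = √(s₁²/n₁ + s₂²/n₂)
= √(6²/30 + 10²/35)
= √(1.200000 + 2.857143)
= 2.014235

For 95% confidence, z* = 1.96 (from standard normal table)
Margin of error: E = z* × SE = 1.96 × 2.014235 = 3.9479

Z-interval: (x̄₁ - x̄₂) ± E = 5 ± 3.9479 = (1.0521, 8.9479)

Rounded to 2 decimal places:

(1.05, 8.95)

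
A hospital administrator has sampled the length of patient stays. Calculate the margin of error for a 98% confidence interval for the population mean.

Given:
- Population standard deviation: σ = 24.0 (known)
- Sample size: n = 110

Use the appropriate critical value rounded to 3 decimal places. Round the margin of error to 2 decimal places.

The population standard deviation σ is known, so use the z-interval margin of error formula.

For 98% confidence, z* = 2.326 (from standard normal table)

Margin of error formula for z-interval: E = z* × σ/√n

E = 2.326 × 24.0/√110
  = 2.326 × 2.288310
  = 5.3226

Rounded to 2 decimal places:

5.32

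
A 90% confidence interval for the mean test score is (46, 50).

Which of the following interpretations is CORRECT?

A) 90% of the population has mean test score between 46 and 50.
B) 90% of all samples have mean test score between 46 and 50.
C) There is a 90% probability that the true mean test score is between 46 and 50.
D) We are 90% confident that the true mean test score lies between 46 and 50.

A confidence interval represents our confidence in the procedure, not a probability statement about the parameter.

Key concept: If we repeated this sampling process many times and computed a 90% CI each time, about 90% of those intervals would contain the true population parameter.

For this specific interval (46, 50):
- Midpoint (point estimate): 48
- Margin of error: 2

The correct interpretation is the one stating confidence that the true parameter lies in the interval — option D.

D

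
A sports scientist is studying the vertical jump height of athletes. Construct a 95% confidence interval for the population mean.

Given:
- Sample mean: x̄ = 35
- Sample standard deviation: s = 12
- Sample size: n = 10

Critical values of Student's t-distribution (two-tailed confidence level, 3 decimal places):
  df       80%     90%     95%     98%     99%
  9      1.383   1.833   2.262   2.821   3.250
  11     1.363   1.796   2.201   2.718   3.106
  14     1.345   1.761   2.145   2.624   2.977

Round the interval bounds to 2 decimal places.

The population standard deviation σ is unknown (only the sample standard deviation s is given), so use a t-interval with df = n - 1 = 10 - 1 = 9.

For 95% confidence with df = 9, t* = 2.262 (from t-table)

Standard error: SE = s/√n = 12/√10 = 3.794733

Margin of error: E = t* × SE = 2.262 × 3.794733 = 8.5837

T-interval: x̄ ± E = 35 ± 8.5837 = (26.4163, 43.5837)

Rounded to 2 decimal places:

(26.42, 43.58)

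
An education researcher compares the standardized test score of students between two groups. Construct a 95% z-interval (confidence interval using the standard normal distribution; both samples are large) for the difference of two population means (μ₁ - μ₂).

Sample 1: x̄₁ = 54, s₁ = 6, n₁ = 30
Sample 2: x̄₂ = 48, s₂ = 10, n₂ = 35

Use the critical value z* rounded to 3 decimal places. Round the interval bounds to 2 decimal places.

Both samples are large (n₁ = 30 ≥ 30, n₂ = 35 ≥ 30), so a z-interval for the difference of means applies.

Point estimate: x̄₁ - x̄₂ = 54 - 48 = 6

Standard error: SE = √(s₁²/n₁ + s₂²/n₂)
= √(6²/30 + 10²/35)
= √(1.200000 + 2.857143)
= 2.014235

For 95% confidence, z* = 1.96 (from standard normal table)
Margin of error: E = z* × SE = 1.96 × 2.014235 = 3.9479

Z-interval: (x̄₁ - x̄₂) ± E = 6 ± 3.9479 = (2.0521, 9.9479)

Rounded to 2 decimal places:

(2.05, 9.95)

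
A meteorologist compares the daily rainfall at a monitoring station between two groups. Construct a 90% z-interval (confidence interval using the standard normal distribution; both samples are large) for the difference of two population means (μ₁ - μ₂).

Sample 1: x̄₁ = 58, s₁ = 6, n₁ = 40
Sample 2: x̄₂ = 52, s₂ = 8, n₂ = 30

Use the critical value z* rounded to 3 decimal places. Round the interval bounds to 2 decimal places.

Both samples are large (n₁ = 40 ≥ 30, n₂ = 30 ≥ 30), so a z-interval for the difference of means applies.

Point estimate: x̄₁ - x̄₂ = 58 - 52 = 6

Standard error: SE = √(s₁²/n₁ + s₂²/n₂)
= √(6²/40 + 8²/30)
= √(0.9000000 + 2.1333333)
= 1.7416467

For 90% confidence, z* = 1.645 (from standard normal table)
Margin of error: E = z* × SE = 1.645 × 1.7416467 = 2.86501

Z-interval: (x̄₁ - x̄₂) ± E = 6 ± 2.86501 = (3.13499, 8.86501)

Rounded to 2 decimal places:

(3.13, 8.87)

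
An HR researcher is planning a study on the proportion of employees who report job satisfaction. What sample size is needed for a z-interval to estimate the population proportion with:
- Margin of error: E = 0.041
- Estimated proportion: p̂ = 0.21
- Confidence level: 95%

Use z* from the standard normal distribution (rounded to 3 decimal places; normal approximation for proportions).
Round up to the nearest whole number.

Using z* for proportion z-interval (normal approximation).

For 95% confidence, z* = 1.96 (from standard normal table)

Sample size formula for proportion z-interval: n = z*²p̂(1-p̂)/E²

n = 1.96² × 0.21 × 0.79 / 0.041²
  = 3.8416 × 0.1659 / 0.001681
  = 379.1323

Round up to the nearest whole number: n = 380

380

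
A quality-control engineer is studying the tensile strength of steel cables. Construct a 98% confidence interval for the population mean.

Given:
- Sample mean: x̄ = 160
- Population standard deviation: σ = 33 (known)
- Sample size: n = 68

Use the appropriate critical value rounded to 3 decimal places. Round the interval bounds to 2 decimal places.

The population standard deviation σ is known, so use a z-interval (standard normal critical value).

For 98% confidence, z* = 2.326 (from standard normal table)

Standard error: SE = σ/√n = 33/√68 = 4.001838

Margin of error: E = z* × SE = 2.326 × 4.001838 = 9.3083

Z-interval: x̄ ± E = 160 ± 9.3083 = (150.6917, 169.3083)

Rounded to 2 decimal places:

(150.69, 169.31)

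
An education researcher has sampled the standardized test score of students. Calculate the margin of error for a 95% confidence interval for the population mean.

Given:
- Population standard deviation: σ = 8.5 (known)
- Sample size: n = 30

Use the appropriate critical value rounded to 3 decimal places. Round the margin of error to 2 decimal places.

The population standard deviation σ is known, so use the z-interval margin of error formula.

For 95% confidence, z* = 1.96 (from standard normal table)

Margin of error formula for z-interval: E = z* × σ/√n

E = 1.96 × 8.5/√30
  = 1.96 × 1.551881
  = 3.0417

Rounded to 2 decimal places:

3.04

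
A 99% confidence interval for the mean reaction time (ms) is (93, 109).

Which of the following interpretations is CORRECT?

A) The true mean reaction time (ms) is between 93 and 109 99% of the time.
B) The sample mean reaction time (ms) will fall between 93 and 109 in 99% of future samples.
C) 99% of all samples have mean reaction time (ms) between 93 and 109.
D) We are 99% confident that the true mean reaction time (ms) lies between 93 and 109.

A confidence interval represents our confidence in the procedure, not a probability statement about the parameter.

Key concept: If we repeated this sampling process many times and computed a 99% CI each time, about 99% of those intervals would contain the true population parameter.

For this specific interval (93, 109):
- Midpoint (point estimate): 101
- Margin of error: 8

The correct interpretation is the one stating confidence that the true parameter lies in the interval — option D.

D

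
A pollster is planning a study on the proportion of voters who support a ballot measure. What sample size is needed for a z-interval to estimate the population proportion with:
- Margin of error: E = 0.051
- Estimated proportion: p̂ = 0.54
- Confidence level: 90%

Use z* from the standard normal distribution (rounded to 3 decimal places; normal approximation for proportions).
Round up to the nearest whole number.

Using z* for proportion z-interval (normal approximation).

For 90% confidence, z* = 1.645 (from standard normal table)

Sample size formula for proportion z-interval: n = z*²p̂(1-p̂)/E²

n = 1.645² × 0.54 × 0.46 / 0.051²
  = 2.706025 × 0.2484 / 0.002601
  = 258.4301

Round up to the nearest whole number: n = 259

259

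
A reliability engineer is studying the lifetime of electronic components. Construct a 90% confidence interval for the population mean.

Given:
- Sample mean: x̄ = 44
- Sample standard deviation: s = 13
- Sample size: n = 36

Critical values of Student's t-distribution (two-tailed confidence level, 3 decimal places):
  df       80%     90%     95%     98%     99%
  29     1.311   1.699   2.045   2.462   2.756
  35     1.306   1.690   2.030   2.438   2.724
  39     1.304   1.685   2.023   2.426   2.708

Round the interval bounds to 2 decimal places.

The population standard deviation σ is unknown (only the sample standard deviation s is given), so use a t-interval with df = n - 1 = 36 - 1 = 35.

For 90% confidence with df = 35, t* = 1.690 (from t-table)

Standard error: SE = s/√n = 13/√36 = 2.166667

Margin of error: E = t* × SE = 1.690 × 2.166667 = 3.6617

T-interval: x̄ ± E = 44 ± 3.6617 = (40.3383, 47.6617)

Rounded to 2 decimal places:

(40.34, 47.66)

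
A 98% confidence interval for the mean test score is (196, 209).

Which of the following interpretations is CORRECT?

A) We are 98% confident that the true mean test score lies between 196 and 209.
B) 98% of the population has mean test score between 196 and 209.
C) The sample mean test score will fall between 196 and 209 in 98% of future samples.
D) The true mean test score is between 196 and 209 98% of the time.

A confidence interval represents our confidence in the procedure, not a probability statement about the parameter.

Key concept: If we repeated this sampling process many times and computed a 98% CI each time, about 98% of those intervals would contain the true population parameter.

For this specific interval (196, 209):
- Midpoint (point estimate): 202.5
- Margin of error: 6.5

The correct interpretation is the one stating confidence that the true parameter lies in the interval — option A.

A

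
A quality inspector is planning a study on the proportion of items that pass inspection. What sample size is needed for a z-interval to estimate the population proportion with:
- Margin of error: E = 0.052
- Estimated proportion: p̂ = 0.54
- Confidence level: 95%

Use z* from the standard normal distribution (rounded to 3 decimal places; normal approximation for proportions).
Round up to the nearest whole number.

Using z* for proportion z-interval (normal approximation).

For 95% confidence, z* = 1.96 (from standard normal table)

Sample size formula for proportion z-interval: n = z*²p̂(1-p̂)/E²

n = 1.96² × 0.54 × 0.46 / 0.052²
  = 3.8416 × 0.2484 / 0.002704
  = 352.9044

Round up to the nearest whole number: n = 353

353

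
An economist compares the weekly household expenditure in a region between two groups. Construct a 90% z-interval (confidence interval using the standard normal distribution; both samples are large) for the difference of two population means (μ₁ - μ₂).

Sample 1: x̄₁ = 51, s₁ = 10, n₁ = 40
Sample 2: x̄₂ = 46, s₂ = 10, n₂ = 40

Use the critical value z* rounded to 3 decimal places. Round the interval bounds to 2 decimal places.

Both samples are large (n₁ = 40 ≥ 30, n₂ = 40 ≥ 30), so a z-interval for the difference of means applies.

Point estimate: x̄₁ - x̄₂ = 51 - 46 = 5

Standard error: SE = √(s₁²/n₁ + s₂²/n₂)
= √(10²/40 + 10²/40)
= √(2.500000 + 2.500000)
= 2.236068

For 90% confidence, z* = 1.645 (from standard normal table)
Margin of error: E = z* × SE = 1.645 × 2.236068 = 3.6783

Z-interval: (x̄₁ - x̄₂) ± E = 5 ± 3.6783 = (1.3217, 8.6783)

Rounded to 2 decimal places:

(1.32, 8.68)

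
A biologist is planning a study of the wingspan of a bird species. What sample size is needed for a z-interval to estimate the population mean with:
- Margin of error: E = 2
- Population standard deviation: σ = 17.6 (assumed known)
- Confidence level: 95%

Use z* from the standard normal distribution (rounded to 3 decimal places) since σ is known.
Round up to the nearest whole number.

Using z* since population σ is known (z-interval formula).

For 95% confidence, z* = 1.96 (from standard normal table)

Sample size formula for z-interval: n = (z*σ/E)²

n = (1.96 × 17.6 / 2)²
  = (17.248000)²
  = 297.4935

Round up to the nearest whole number: n = 298

298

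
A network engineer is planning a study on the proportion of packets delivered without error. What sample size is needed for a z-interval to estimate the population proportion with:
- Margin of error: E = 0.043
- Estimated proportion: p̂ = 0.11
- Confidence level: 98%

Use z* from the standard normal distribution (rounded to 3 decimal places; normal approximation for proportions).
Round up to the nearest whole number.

Using z* for proportion z-interval (normal approximation).

For 98% confidence, z* = 2.326 (from standard normal table)

Sample size formula for proportion z-interval: n = z*²p̂(1-p̂)/E²

n = 2.326² × 0.11 × 0.89 / 0.043²
  = 5.410276 × 0.0979 / 0.001849
  = 286.4608

Round up to the nearest whole number: n = 287

287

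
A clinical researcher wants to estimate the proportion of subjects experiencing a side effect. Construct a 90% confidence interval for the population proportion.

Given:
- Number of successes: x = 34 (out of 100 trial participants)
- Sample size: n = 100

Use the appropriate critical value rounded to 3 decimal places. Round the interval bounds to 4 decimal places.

Sample proportion: p̂ = 34/100 = 0.340000

Check conditions for normal approximation:
  np̂ = 34 ≥ 10 ✓
  n(1-p̂) = 66 ≥ 10 ✓

The sample is large enough, so use a z-interval (normal approximation) for the proportion.

For 90% confidence, z* = 1.645 (from standard normal table)

Standard error: SE = √(p̂(1-p̂)/n) = √(0.340000×0.660000/100) = 0.04737088

Margin of error: E = z* × SE = 1.645 × 0.04737088 = 0.077925

Z-interval: p̂ ± E = 0.340000 ± 0.077925 = (0.262075, 0.417925)

Rounded to 4 decimal places:

(0.2621, 0.4179)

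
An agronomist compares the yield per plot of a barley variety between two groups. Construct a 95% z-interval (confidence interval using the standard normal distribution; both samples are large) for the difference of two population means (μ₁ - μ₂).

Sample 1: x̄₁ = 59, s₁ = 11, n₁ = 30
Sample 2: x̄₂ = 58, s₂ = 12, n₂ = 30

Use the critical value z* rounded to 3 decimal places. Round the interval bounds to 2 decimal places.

Both samples are large (n₁ = 30 ≥ 30, n₂ = 30 ≥ 30), so a z-interval for the difference of means applies.

Point estimate: x̄₁ - x̄₂ = 59 - 58 = 1

Standard error: SE = √(s₁²/n₁ + s₂²/n₂)
= √(11²/30 + 12²/30)
= √(4.033333 + 4.800000)
= 2.972092

For 95% confidence, z* = 1.96 (from standard normal table)
Margin of error: E = z* × SE = 1.96 × 2.972092 = 5.8253

Z-interval: (x̄₁ - x̄₂) ± E = 1 ± 5.8253 = (-4.8253, 6.8253)

Rounded to 2 decimal places:

(-4.83, 6.83)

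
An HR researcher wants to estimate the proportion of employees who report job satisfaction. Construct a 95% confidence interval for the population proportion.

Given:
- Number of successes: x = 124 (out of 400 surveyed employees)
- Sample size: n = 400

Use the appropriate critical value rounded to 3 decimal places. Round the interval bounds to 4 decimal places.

Sample proportion: p̂ = 124/400 = 0.310000

Check conditions for normal approximation:
  np̂ = 124 ≥ 10 ✓
  n(1-p̂) = 276 ≥ 10 ✓

The sample is large enough, so use a z-interval (normal approximation) for the proportion.

For 95% confidence, z* = 1.96 (from standard normal table)

Standard error: SE = √(p̂(1-p̂)/n) = √(0.310000×0.690000/400) = 0.02312466

Margin of error: E = z* × SE = 1.96 × 0.02312466 = 0.045324

Z-interval: p̂ ± E = 0.310000 ± 0.045324 = (0.264676, 0.355324)

Rounded to 4 decimal places:

(0.2647, 0.3553)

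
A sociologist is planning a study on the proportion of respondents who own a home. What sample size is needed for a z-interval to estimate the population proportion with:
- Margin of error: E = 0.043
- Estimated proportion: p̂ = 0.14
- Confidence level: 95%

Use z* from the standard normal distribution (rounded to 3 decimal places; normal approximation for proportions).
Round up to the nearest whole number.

Using z* for proportion z-interval (normal approximation).

For 95% confidence, z* = 1.96 (from standard normal table)

Sample size formula for proportion z-interval: n = z*²p̂(1-p̂)/E²

n = 1.96² × 0.14 × 0.86 / 0.043²
  = 3.8416 × 0.1204 / 0.001849
  = 250.1507

Round up to the nearest whole number: n = 251

251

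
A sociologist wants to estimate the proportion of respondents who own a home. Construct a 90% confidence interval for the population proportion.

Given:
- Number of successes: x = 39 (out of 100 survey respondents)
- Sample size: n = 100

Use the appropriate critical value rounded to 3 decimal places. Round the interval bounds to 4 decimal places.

Sample proportion: p̂ = 39/100 = 0.390000

Check conditions for normal approximation:
  np̂ = 39 ≥ 10 ✓
  n(1-p̂) = 61 ≥ 10 ✓

The sample is large enough, so use a z-interval (normal approximation) for the proportion.

For 90% confidence, z* = 1.645 (from standard normal table)

Standard error: SE = √(p̂(1-p̂)/n) = √(0.390000×0.610000/100) = 0.04877499

Margin of error: E = z* × SE = 1.645 × 0.04877499 = 0.080235

Z-interval: p̂ ± E = 0.390000 ± 0.080235 = (0.309765, 0.470235)

Rounded to 4 decimal places:

(0.3098, 0.4702)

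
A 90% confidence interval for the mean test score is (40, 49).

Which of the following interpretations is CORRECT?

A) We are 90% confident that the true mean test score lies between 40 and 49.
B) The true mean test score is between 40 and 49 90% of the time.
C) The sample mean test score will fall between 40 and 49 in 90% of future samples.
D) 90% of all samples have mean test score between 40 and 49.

A confidence interval represents our confidence in the procedure, not a probability statement about the parameter.

Key concept: If we repeated this sampling process many times and computed a 90% CI each time, about 90% of those intervals would contain the true population parameter.

For this specific interval (40, 49):
- Midpoint (point estimate): 44.5
- Margin of error: 4.5

The correct interpretation is the one stating confidence that the true parameter lies in the interval — option A.

A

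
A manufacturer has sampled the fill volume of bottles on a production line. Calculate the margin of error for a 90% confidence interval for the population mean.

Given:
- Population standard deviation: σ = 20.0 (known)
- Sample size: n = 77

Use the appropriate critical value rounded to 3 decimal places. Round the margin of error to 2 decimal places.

The population standard deviation σ is known, so use the z-interval margin of error formula.

For 90% confidence, z* = 1.645 (from standard normal table)

Margin of error formula for z-interval: E = z* × σ/√n

E = 1.645 × 20.0/√77
  = 1.645 × 2.279212
  = 3.7493

Rounded to 2 decimal places:

3.75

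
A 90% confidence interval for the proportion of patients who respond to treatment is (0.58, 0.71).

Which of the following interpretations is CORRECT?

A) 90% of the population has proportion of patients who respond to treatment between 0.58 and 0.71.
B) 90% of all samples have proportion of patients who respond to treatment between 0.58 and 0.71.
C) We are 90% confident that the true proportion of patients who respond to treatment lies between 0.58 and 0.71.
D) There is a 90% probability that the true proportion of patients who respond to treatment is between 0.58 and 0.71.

A confidence interval represents our confidence in the procedure, not a probability statement about the parameter.

Key concept: If we repeated this sampling process many times and computed a 90% CI each time, about 90% of those intervals would contain the true population parameter.

For this specific interval (0.58, 0.71):
- Midpoint (point estimate): 0.645
- Margin of error: 0.065

The correct interpretation is the one stating confidence that the true parameter lies in the interval — option C.

C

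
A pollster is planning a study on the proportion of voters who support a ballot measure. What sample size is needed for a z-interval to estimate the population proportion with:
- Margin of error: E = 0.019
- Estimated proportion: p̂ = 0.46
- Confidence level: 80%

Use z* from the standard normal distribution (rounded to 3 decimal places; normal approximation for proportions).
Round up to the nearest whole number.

Using z* for proportion z-interval (normal approximation).

For 80% confidence, z* = 1.282 (from standard normal table)

Sample size formula for proportion z-interval: n = z*²p̂(1-p̂)/E²

n = 1.282² × 0.46 × 0.54 / 0.019²
  = 1.643524 × 0.2484 / 0.000361
  = 1130.8902

Round up to the nearest whole number: n = 1131

1131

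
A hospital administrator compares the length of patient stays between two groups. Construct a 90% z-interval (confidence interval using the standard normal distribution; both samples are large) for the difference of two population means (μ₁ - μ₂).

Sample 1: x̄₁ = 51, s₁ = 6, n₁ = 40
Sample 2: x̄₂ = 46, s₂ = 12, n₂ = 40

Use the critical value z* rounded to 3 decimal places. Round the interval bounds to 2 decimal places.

Both samples are large (n₁ = 40 ≥ 30, n₂ = 40 ≥ 30), so a z-interval for the difference of means applies.

Point estimate: x̄₁ - x̄₂ = 51 - 46 = 5

Standard error: SE = √(s₁²/n₁ + s₂²/n₂)
= √(6²/40 + 12²/40)
= √(0.900000 + 3.600000)
= 2.121320

For 90% confidence, z* = 1.645 (from standard normal table)
Margin of error: E = z* × SE = 1.645 × 2.121320 = 3.4896

Z-interval: (x̄₁ - x̄₂) ± E = 5 ± 3.4896 = (1.5104, 8.4896)

Rounded to 2 decimal places:

(1.51, 8.49)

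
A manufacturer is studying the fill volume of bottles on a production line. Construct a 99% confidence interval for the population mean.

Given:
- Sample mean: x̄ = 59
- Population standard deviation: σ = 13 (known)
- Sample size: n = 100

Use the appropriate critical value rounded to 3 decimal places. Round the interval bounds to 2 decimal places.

The population standard deviation σ is known, so use a z-interval (standard normal critical value).

For 99% confidence, z* = 2.576 (from standard normal table)

Standard error: SE = σ/√n = 13/√100 = 1.300000

Margin of error: E = z* × SE = 2.576 × 1.300000 = 3.3488

Z-interval: x̄ ± E = 59 ± 3.3488 = (55.6512, 62.3488)

Rounded to 2 decimal places:

(55.65, 62.35)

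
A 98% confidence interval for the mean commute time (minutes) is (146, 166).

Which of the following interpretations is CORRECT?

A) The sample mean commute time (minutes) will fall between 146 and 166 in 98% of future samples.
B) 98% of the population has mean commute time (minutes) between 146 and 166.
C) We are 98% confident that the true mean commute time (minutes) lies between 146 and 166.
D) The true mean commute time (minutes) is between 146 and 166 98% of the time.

A confidence interval represents our confidence in the procedure, not a probability statement about the parameter.

Key concept: If we repeated this sampling process many times and computed a 98% CI each time, about 98% of those intervals would contain the true population parameter.

For this specific interval (146, 166):
- Midpoint (point estimate): 156
- Margin of error: 10

The correct interpretation is the one stating confidence that the true parameter lies in the interval — option C.

C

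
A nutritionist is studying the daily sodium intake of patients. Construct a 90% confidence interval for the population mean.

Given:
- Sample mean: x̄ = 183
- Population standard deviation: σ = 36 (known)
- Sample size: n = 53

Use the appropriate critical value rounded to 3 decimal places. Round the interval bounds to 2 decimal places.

The population standard deviation σ is known, so use a z-interval (standard normal critical value).

For 90% confidence, z* = 1.645 (from standard normal table)

Standard error: SE = σ/√n = 36/√53 = 4.944980

Margin of error: E = z* × SE = 1.645 × 4.944980 = 8.1345

Z-interval: x̄ ± E = 183 ± 8.1345 = (174.8655, 191.1345)

Rounded to 2 decimal places:

(174.87, 191.13)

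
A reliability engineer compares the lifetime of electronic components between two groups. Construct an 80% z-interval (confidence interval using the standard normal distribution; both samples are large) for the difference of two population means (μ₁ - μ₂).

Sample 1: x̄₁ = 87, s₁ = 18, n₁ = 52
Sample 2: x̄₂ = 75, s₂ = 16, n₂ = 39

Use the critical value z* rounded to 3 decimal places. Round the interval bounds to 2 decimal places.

Both samples are large (n₁ = 52 ≥ 30, n₂ = 39 ≥ 30), so a z-interval for the difference of means applies.

Point estimate: x̄₁ - x̄₂ = 87 - 75 = 12

Standard error: SE = √(s₁²/n₁ + s₂²/n₂)
= √(18²/52 + 16²/39)
= √(6.230769 + 6.564103)
= 3.576992

For 80% confidence, z* = 1.282 (from standard normal table)
Margin of error: E = z* × SE = 1.282 × 3.576992 = 4.5857

Z-interval: (x̄₁ - x̄₂) ± E = 12 ± 4.5857 = (7.4143, 16.5857)

Rounded to 2 decimal places:

(7.41, 16.59)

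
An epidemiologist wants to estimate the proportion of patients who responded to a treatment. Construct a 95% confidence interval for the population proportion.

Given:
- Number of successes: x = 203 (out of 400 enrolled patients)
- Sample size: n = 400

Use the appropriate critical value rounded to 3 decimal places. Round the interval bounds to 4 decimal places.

Sample proportion: p̂ = 203/400 = 0.507500

Check conditions for normal approximation:
  np̂ = 203 ≥ 10 ✓
  n(1-p̂) = 197 ≥ 10 ✓

The sample is large enough, so use a z-interval (normal approximation) for the proportion.

For 95% confidence, z* = 1.96 (from standard normal table)

Standard error: SE = √(p̂(1-p̂)/n) = √(0.507500×0.492500/400) = 0.02499719

Margin of error: E = z* × SE = 1.96 × 0.02499719 = 0.048994

Z-interval: p̂ ± E = 0.507500 ± 0.048994 = (0.458506, 0.556494)

Rounded to 4 decimal places:

(0.4585, 0.5565)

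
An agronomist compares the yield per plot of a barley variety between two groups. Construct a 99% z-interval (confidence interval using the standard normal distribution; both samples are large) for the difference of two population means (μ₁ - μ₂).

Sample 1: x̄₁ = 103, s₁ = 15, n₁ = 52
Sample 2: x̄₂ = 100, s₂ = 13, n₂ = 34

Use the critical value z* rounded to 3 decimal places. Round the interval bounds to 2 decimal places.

Both samples are large (n₁ = 52 ≥ 30, n₂ = 34 ≥ 30), so a z-interval for the difference of means applies.

Point estimate: x̄₁ - x̄₂ = 103 - 100 = 3

Standard error: SE = √(s₁²/n₁ + s₂²/n₂)
= √(15²/52 + 13²/34)
= √(4.326923 + 4.970588)
= 3.049182

For 99% confidence, z* = 2.576 (from standard normal table)
Margin of error: E = z* × SE = 2.576 × 3.049182 = 7.8547

Z-interval: (x̄₁ - x̄₂) ± E = 3 ± 7.8547 = (-4.8547, 10.8547)

Rounded to 2 decimal places:

(-4.85, 10.85)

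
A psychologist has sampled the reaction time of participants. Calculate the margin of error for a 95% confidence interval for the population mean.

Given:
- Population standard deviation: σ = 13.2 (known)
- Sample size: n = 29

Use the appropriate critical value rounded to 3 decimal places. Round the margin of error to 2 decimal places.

The population standard deviation σ is known, so use the z-interval margin of error formula.

For 95% confidence, z* = 1.96 (from standard normal table)

Margin of error formula for z-interval: E = z* × σ/√n

E = 1.96 × 13.2/√29
  = 1.96 × 2.451178
  = 4.8043

Rounded to 2 decimal places:

4.80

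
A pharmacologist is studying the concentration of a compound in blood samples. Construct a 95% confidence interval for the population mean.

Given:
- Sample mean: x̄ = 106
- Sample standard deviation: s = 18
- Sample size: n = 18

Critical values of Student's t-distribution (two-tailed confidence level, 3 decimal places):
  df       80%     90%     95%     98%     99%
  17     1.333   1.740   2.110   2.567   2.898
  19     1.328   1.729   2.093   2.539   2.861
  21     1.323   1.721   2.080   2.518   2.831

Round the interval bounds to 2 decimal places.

The population standard deviation σ is unknown (only the sample standard deviation s is given), so use a t-interval with df = n - 1 = 18 - 1 = 17.

For 95% confidence with df = 17, t* = 2.110 (from t-table)

Standard error: SE = s/√n = 18/√18 = 4.242641

Margin of error: E = t* × SE = 2.110 × 4.242641 = 8.9520

T-interval: x̄ ± E = 106 ± 8.9520 = (97.0480, 114.9520)

Rounded to 2 decimal places:

(97.05, 114.95)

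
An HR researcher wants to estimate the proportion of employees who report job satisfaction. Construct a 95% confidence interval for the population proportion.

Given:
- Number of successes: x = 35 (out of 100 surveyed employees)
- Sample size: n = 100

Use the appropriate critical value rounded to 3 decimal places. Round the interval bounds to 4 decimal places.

Sample proportion: p̂ = 35/100 = 0.350000

Check conditions for normal approximation:
  np̂ = 35 ≥ 10 ✓
  n(1-p̂) = 65 ≥ 10 ✓

The sample is large enough, so use a z-interval (normal approximation) for the proportion.

For 95% confidence, z* = 1.96 (from standard normal table)

Standard error: SE = √(p̂(1-p̂)/n) = √(0.350000×0.650000/100) = 0.04769696

Margin of error: E = z* × SE = 1.96 × 0.04769696 = 0.093486

Z-interval: p̂ ± E = 0.350000 ± 0.093486 = (0.256514, 0.443486)

Rounded to 4 decimal places:

(0.2565, 0.4435)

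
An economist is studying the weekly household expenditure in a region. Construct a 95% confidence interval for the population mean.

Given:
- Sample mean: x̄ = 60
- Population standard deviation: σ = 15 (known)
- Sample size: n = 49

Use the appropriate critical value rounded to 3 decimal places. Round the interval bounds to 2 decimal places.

The population standard deviation σ is known, so use a z-interval (standard normal critical value).

For 95% confidence, z* = 1.96 (from standard normal table)

Standard error: SE = σ/√n = 15/√49 = 2.142857

Margin of error: E = z* × SE = 1.96 × 2.142857 = 4.2000

Z-interval: x̄ ± E = 60 ± 4.2000 = (55.8000, 64.2000)

Rounded to 2 decimal places:

(55.80, 64.20)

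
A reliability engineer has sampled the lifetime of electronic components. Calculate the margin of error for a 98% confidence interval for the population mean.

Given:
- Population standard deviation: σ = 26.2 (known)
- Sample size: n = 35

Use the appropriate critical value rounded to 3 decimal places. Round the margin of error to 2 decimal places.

The population standard deviation σ is known, so use the z-interval margin of error formula.

For 98% confidence, z* = 2.326 (from standard normal table)

Margin of error formula for z-interval: E = z* × σ/√n

E = 2.326 × 26.2/√35
  = 2.326 × 4.428608
  = 10.3009

Rounded to 2 decimal places:

10.30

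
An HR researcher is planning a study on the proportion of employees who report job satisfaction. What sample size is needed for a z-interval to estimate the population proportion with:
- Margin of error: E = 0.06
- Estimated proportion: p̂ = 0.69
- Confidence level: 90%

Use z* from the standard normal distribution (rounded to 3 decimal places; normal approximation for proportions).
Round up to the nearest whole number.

Using z* for proportion z-interval (normal approximation).

For 90% confidence, z* = 1.645 (from standard normal table)

Sample size formula for proportion z-interval: n = z*²p̂(1-p̂)/E²

n = 1.645² × 0.69 × 0.31 / 0.06²
  = 2.706025 × 0.2139 / 0.0036
  = 160.7830

Round up to the nearest whole number: n = 161

161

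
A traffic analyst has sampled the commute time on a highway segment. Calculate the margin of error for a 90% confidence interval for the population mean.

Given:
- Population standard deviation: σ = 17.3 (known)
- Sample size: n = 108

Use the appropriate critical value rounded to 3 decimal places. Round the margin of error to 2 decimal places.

The population standard deviation σ is known, so use the z-interval margin of error formula.

For 90% confidence, z* = 1.645 (from standard normal table)

Margin of error formula for z-interval: E = z* × σ/√n

E = 1.645 × 17.3/√108
  = 1.645 × 1.664693
  = 2.7384

Rounded to 2 decimal places:

2.74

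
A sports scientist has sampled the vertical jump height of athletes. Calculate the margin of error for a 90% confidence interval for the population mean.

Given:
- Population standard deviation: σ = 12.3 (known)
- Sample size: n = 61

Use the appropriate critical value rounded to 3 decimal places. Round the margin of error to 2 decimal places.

The population standard deviation σ is known, so use the z-interval margin of error formula.

For 90% confidence, z* = 1.645 (from standard normal table)

Margin of error formula for z-interval: E = z* × σ/√n

E = 1.645 × 12.3/√61
  = 1.645 × 1.574854
  = 2.5906

Rounded to 2 decimal places:

2.59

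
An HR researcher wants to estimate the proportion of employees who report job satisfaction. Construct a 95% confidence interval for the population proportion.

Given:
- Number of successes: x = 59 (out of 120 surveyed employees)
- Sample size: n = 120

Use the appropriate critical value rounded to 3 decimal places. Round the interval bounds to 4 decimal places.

Sample proportion: p̂ = 59/120 = 0.491667

Check conditions for normal approximation:
  np̂ = 59 ≥ 10 ✓
  n(1-p̂) = 61 ≥ 10 ✓

The sample is large enough, so use a z-interval (normal approximation) for the proportion.

For 95% confidence, z* = 1.96 (from standard normal table)

Standard error: SE = √(p̂(1-p̂)/n) = √(0.491667×0.508333/120) = 0.04563721

Margin of error: E = z* × SE = 1.96 × 0.04563721 = 0.089449

Z-interval: p̂ ± E = 0.491667 ± 0.089449 = (0.402218, 0.581116)

Rounded to 4 decimal places:

(0.4022, 0.5811)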